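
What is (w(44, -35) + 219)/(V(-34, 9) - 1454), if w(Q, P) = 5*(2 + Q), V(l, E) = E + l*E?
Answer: -449/1751 ≈ -0.25642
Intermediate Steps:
V(l, E) = E + E*l
w(Q, P) = 10 + 5*Q
(w(44, -35) + 219)/(V(-34, 9) - 1454) = ((10 + 5*44) + 219)/(9*(1 - 34) - 1454) = ((10 + 220) + 219)/(9*(-33) - 1454) = (230 + 219)/(-297 - 1454) = 449/(-1751) = 449*(-1/1751) = -449/1751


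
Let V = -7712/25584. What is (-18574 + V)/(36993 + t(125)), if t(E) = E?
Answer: -14850154/29675841 ≈ -0.50041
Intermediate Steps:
V = -482/1599 (V = -7712*1/25584 = -482/1599 ≈ -0.30144)
(-18574 + V)/(36993 + t(125)) = (-18574 - 482/1599)/(36993 + 125) = -29700308/1599/37118 = -29700308/1599*1/37118 = -14850154/29675841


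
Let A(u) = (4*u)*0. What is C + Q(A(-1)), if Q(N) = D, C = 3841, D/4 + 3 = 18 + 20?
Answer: 3981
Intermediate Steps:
D = 140 (D = -12 + 4*(18 + 20) = -12 + 4*38 = -12 + 152 = 140)
A(u) = 0
Q(N) = 140
C + Q(A(-1)) = 3841 + 140 = 3981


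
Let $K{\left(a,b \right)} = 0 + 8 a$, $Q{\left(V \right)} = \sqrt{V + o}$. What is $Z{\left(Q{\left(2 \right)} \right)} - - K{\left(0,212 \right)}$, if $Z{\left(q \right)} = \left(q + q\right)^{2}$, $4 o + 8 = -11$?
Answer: $-11$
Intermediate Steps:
$o = - \frac{19}{4}$ ($o = -2 + \frac{1}{4} \left(-11\right) = -2 - \frac{11}{4} = - \frac{19}{4} \approx -4.75$)
$Q{\left(V \right)} = \sqrt{- \frac{19}{4} + V}$ ($Q{\left(V \right)} = \sqrt{V - \frac{19}{4}} = \sqrt{- \frac{19}{4} + V}$)
$K{\left(a,b \right)} = 8 a$
$Z{\left(q \right)} = 4 q^{2}$ ($Z{\left(q \right)} = \left(2 q\right)^{2} = 4 q^{2}$)
$Z{\left(Q{\left(2 \right)} \right)} - - K{\left(0,212 \right)} = 4 \left(\frac{\sqrt{-19 + 4 \cdot 2}}{2}\right)^{2} - - 8 \cdot 0 = 4 \left(\frac{\sqrt{-19 + 8}}{2}\right)^{2} - \left(-1\right) 0 = 4 \left(\frac{\sqrt{-11}}{2}\right)^{2} - 0 = 4 \left(\frac{i \sqrt{11}}{2}\right)^{2} + 0 = 4 \left(- \frac{11}{4}\right) + 0 = -11 + 0 = -11$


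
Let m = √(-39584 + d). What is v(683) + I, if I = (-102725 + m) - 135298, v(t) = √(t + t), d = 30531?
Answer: -238023 + √1366 + I*√9053 ≈ -2.3799e+5 + 95.147*I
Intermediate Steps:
v(t) = √2*√t (v(t) = √(2*t) = √2*√t)
m = I*√9053 (m = √(-39584 + 30531) = √(-9053) = I*√9053 ≈ 95.147*I)
I = -238023 + I*√9053 (I = (-102725 + I*√9053) - 135298 = -238023 + I*√9053 ≈ -2.3802e+5 + 95.147*I)
v(683) + I = √2*√683 + (-238023 + I*√9053) = √1366 + (-238023 + I*√9053) = -238023 + √1366 + I*√9053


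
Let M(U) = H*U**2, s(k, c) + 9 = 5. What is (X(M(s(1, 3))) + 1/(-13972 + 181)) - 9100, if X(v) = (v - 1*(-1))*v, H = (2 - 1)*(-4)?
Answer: -69892789/13791 ≈ -5068.0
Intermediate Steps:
s(k, c) = -4 (s(k, c) = -9 + 5 = -4)
H = -4 (H = 1*(-4) = -4)
M(U) = -4*U**2
X(v) = v*(1 + v) (X(v) = (v + 1)*v = (1 + v)*v = v*(1 + v))
(X(M(s(1, 3))) + 1/(-13972 + 181)) - 9100 = ((-4*(-4)**2)*(1 - 4*(-4)**2) + 1/(-13972 + 181)) - 9100 = ((-4*16)*(1 - 4*16) + 1/(-13791)) - 9100 = (-64*(1 - 64) - 1/13791) - 9100 = (-64*(-63) - 1/13791) - 9100 = (4032 - 1/13791) - 9100 = 55605311/13791 - 9100 = -69892789/13791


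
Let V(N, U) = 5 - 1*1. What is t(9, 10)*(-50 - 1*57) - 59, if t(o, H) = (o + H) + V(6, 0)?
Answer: -2520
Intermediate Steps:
V(N, U) = 4 (V(N, U) = 5 - 1 = 4)
t(o, H) = 4 + H + o (t(o, H) = (o + H) + 4 = (H + o) + 4 = 4 + H + o)
t(9, 10)*(-50 - 1*57) - 59 = (4 + 10 + 9)*(-50 - 1*57) - 59 = 23*(-50 - 57) - 59 = 23*(-107) - 59 = -2461 - 59 = -2520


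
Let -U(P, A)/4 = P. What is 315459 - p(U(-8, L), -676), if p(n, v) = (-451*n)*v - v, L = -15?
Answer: -9441249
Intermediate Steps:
U(P, A) = -4*P
p(n, v) = -v - 451*n*v (p(n, v) = -451*n*v - v = -v - 451*n*v)
315459 - p(U(-8, L), -676) = 315459 - (-1)*(-676)*(1 + 451*(-4*(-8))) = 315459 - (-1)*(-676)*(1 + 451*32) = 315459 - (-1)*(-676)*(1 + 14432) = 315459 - (-1)*(-676)*14433 = 315459 - 1*9756708 = 315459 - 9756708 = -9441249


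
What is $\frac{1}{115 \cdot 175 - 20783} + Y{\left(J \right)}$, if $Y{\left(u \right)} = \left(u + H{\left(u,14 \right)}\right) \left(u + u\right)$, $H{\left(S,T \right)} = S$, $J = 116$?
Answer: $\frac{35416191}{658} \approx 53824.0$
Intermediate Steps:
$Y{\left(u \right)} = 4 u^{2}$ ($Y{\left(u \right)} = \left(u + u\right) \left(u + u\right) = 2 u 2 u = 4 u^{2}$)
$\frac{1}{115 \cdot 175 - 20783} + Y{\left(J \right)} = \frac{1}{115 \cdot 175 - 20783} + 4 \cdot 116^{2} = \frac{1}{20125 - 20783} + 4 \cdot 13456 = \frac{1}{-658} + 53824 = - \frac{1}{658} + 53824 = \frac{35416191}{658}$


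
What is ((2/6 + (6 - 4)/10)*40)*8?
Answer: 512/3 ≈ 170.67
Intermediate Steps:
((2/6 + (6 - 4)/10)*40)*8 = ((2*(⅙) + 2*(⅒))*40)*8 = ((⅓ + ⅕)*40)*8 = ((8/15)*40)*8 = (64/3)*8 = 512/3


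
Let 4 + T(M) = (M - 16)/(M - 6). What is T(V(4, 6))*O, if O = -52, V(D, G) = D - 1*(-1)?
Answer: -364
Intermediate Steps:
V(D, G) = 1 + D (V(D, G) = D + 1 = 1 + D)
T(M) = -4 + (-16 + M)/(-6 + M) (T(M) = -4 + (M - 16)/(M - 6) = -4 + (-16 + M)/(-6 + M))
T(V(4, 6))*O = ((8 - 3*(1 + 4))/(-6 + (1 + 4)))*(-52) = ((8 - 3*5)/(-6 + 5))*(-52) = ((8 - 15)/(-1))*(-52) = -1*(-7)*(-52) = 7*(-52) = -364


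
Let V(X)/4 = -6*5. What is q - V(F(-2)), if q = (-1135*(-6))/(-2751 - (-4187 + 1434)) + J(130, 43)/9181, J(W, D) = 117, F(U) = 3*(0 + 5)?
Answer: 32363142/9181 ≈ 3525.0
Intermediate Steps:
F(U) = 15 (F(U) = 3*5 = 15)
V(X) = -120 (V(X) = 4*(-6*5) = 4*(-30) = -120)
q = 31261422/9181 (q = (-1135*(-6))/(-2751 - (-4187 + 1434)) + 117/9181 = 6810/(-2751 - 1*(-2753)) + 117*(1/9181) = 6810/(-2751 + 2753) + 117/9181 = 6810/2 + 117/9181 = 6810*(1/2) + 117/9181 = 3405 + 117/9181 = 31261422/9181 ≈ 3405.0)
q - V(F(-2)) = 31261422/9181 - 1*(-120) = 31261422/9181 + 120 = 32363142/9181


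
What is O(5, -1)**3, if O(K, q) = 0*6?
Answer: 0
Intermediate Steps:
O(K, q) = 0
O(5, -1)**3 = 0**3 = 0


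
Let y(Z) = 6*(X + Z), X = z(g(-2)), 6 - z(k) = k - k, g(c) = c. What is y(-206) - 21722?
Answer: -22922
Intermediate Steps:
z(k) = 6 (z(k) = 6 - (k - k) = 6 - 1*0 = 6 + 0 = 6)
X = 6
y(Z) = 36 + 6*Z (y(Z) = 6*(6 + Z) = 36 + 6*Z)
y(-206) - 21722 = (36 + 6*(-206)) - 21722 = (36 - 1236) - 21722 = -1200 - 21722 = -22922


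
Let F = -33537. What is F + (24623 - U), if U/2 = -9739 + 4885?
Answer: 794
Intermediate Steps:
U = -9708 (U = 2*(-9739 + 4885) = 2*(-4854) = -9708)
F + (24623 - U) = -33537 + (24623 - 1*(-9708)) = -33537 + (24623 + 9708) = -33537 + 34331 = 794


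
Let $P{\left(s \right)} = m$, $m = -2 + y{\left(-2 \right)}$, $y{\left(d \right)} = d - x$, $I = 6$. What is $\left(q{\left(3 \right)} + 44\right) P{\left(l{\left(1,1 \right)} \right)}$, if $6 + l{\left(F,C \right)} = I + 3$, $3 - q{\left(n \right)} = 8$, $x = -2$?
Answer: $-78$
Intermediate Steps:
$q{\left(n \right)} = -5$ ($q{\left(n \right)} = 3 - 8 = -5$)
$l{\left(F,C \right)} = 3$ ($l{\left(F,C \right)} = -6 + \left(6 + 3\right) = -6 + 9 = 3$)
$y{\left(d \right)} = 2 + d$ ($y{\left(d \right)} = d - -2 = d + 2 = 2 + d$)
$m = -2$ ($m = -2 + \left(2 - 2\right) = -2 + 0 = -2$)
$P{\left(s \right)} = -2$
$\left(q{\left(3 \right)} + 44\right) P{\left(l{\left(1,1 \right)} \right)} = \left(-5 + 44\right) \left(-2\right) = 39 \left(-2\right) = -78$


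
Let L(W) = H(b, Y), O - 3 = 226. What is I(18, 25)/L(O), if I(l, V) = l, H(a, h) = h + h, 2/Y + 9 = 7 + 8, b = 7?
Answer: 27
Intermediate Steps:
Y = 1/3 (Y = 2/(-9 + (7 + 8)) = 2/(-9 + 15) = 2/6 = 2*(1/6) = 1/3 ≈ 0.33333)
O = 229 (O = 3 + 226 = 229)
H(a, h) = 2*h
L(W) = 2/3 (L(W) = 2*(1/3) = 2/3)
I(18, 25)/L(O) = 18/(2/3) = 18*(3/2) = 27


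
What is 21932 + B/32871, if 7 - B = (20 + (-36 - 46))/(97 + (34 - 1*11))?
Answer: 43255606771/1972260 ≈ 21932.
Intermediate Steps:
B = 451/60 (B = 7 - (20 + (-36 - 46))/(97 + (34 - 1*11)) = 7 - (20 - 82)/(97 + (34 - 11)) = 7 - (-62)/(97 + 23) = 7 - (-62)/120 = 7 - 1*(-31/60) = 7 + 31/60 = 451/60 ≈ 7.5167)
21932 + B/32871 = 21932 + (451/60)/32871 = 21932 + (451/60)*(1/32871) = 21932 + 451/1972260 = 43255606771/1972260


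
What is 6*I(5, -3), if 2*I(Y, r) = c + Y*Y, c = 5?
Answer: 90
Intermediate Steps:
I(Y, r) = 5/2 + Y²/2 (I(Y, r) = (5 + Y*Y)/2 = (5 + Y²)/2 = 5/2 + Y²/2)
6*I(5, -3) = 6*(5/2 + (½)*5²) = 6*(5/2 + (½)*25) = 6*(5/2 + 25/2) = 6*15 = 90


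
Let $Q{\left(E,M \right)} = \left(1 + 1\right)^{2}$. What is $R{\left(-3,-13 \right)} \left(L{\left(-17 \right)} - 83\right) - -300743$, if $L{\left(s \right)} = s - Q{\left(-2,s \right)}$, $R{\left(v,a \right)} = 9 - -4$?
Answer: $299391$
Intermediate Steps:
$R{\left(v,a \right)} = 13$ ($R{\left(v,a \right)} = 9 + 4 = 13$)
$Q{\left(E,M \right)} = 4$ ($Q{\left(E,M \right)} = 2^{2} = 4$)
$L{\left(s \right)} = -4 + s$ ($L{\left(s \right)} = s - 4 = -4 + s$)
$R{\left(-3,-13 \right)} \left(L{\left(-17 \right)} - 83\right) - -300743 = 13 \left(\left(-4 - 17\right) - 83\right) - -300743 = 13 \left(-21 - 83\right) + 300743 = 13 \left(-104\right) + 300743 = -1352 + 300743 = 299391$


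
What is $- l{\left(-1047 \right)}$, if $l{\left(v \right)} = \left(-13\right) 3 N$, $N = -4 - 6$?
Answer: $-390$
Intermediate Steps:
$N = -10$
$l{\left(v \right)} = 390$ ($l{\left(v \right)} = \left(-13\right) 3 \left(-10\right) = \left(-39\right) \left(-10\right) = 390$)
$- l{\left(-1047 \right)} = \left(-1\right) 390 = -390$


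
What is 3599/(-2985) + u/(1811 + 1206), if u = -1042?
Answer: -13968553/9005745 ≈ -1.5511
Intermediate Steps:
3599/(-2985) + u/(1811 + 1206) = 3599/(-2985) - 1042/(1811 + 1206) = 3599*(-1/2985) - 1042/3017 = -3599/2985 - 1042*1/3017 = -3599/2985 - 1042/3017 = -13968553/9005745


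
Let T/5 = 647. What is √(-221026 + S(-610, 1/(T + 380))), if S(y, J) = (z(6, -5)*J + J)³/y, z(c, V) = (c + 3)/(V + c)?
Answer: I*√5618187537204422581710/159432345 ≈ 470.13*I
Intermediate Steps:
z(c, V) = (3 + c)/(V + c)
T = 3235 (T = 5*647 = 3235)
S(y, J) = 1000*J³/y (S(y, J) = (((3 + 6)/(-5 + 6))*J + J)³/y = ((9/1)*J + J)³/y = ((1*9)*J + J)³/y = (9*J + J)³/y = (10*J)³/y = (1000*J³)/y = 1000*J³/y)
√(-221026 + S(-610, 1/(T + 380))) = √(-221026 + 1000*(1/(3235 + 380))³/(-610)) = √(-221026 + 1000*(1/3615)³*(-1/610)) = √(-221026 + 1000*(1/47241633375)*(-1/610)) = √(-221026 - 4/115269585435) = √(-25477575390356314/115269585435) = I*√5618187537204422581710/159432345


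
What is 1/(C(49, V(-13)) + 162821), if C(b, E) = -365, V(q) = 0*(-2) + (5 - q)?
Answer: 1/162456 ≈ 6.1555e-6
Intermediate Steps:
V(q) = 5 - q (V(q) = 0 + (5 - q) = 5 - q)
1/(C(49, V(-13)) + 162821) = 1/(-365 + 162821) = 1/162456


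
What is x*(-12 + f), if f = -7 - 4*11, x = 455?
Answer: -28665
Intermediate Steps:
f = -51 (f = -7 - 44 = -51)
x*(-12 + f) = 455*(-12 - 51) = 455*(-63) = -28665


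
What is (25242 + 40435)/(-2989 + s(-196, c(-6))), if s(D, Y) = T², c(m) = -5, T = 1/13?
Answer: -11099413/505140 ≈ -21.973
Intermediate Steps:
T = 1/13 ≈ 0.076923
s(D, Y) = 1/169 (s(D, Y) = (1/13)² = 1/169)
(25242 + 40435)/(-2989 + s(-196, c(-6))) = (25242 + 40435)/(-2989 + 1/169) = 65677/(-505140/169) = 65677*(-169/505140) = -11099413/505140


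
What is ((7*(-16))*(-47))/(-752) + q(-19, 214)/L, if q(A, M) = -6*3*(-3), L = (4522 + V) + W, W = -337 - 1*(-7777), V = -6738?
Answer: -18257/2612 ≈ -6.9897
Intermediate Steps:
W = 7440 (W = -337 + 7777 = 7440)
L = 5224 (L = (4522 - 6738) + 7440 = -2216 + 7440 = 5224)
q(A, M) = 54 (q(A, M) = -18*(-3) = 54)
((7*(-16))*(-47))/(-752) + q(-19, 214)/L = ((7*(-16))*(-47))/(-752) + 54/5224 = -112*(-47)*(-1/752) + 54*(1/5224) = 5264*(-1/752) + 27/2612 = -7 + 27/2612 = -18257/2612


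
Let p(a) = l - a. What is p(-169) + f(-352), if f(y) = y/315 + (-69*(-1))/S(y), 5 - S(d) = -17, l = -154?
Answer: 117941/6930 ≈ 17.019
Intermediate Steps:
S(d) = 22 (S(d) = 5 - 1*(-17) = 5 + 17 = 22)
p(a) = -154 - a
f(y) = 69/22 + y/315 (f(y) = y/315 - 69*(-1)/22 = y*(1/315) + 69*(1/22) = y/315 + 69/22 = 69/22 + y/315)
p(-169) + f(-352) = (-154 - 1*(-169)) + (69/22 + (1/315)*(-352)) = (-154 + 169) + (69/22 - 352/315) = 15 + 13991/6930 = 117941/6930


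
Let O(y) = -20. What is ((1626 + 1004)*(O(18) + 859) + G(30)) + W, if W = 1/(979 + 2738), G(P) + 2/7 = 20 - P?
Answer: 8201782459/3717 ≈ 2.2066e+6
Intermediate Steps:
G(P) = 138/7 - P (G(P) = -2/7 + (20 - P) = 138/7 - P)
W = 1/3717 ≈ 0.00026903
((1626 + 1004)*(O(18) + 859) + G(30)) + W = ((1626 + 1004)*(-20 + 859) + (138/7 - 1*30)) + 1/3717 = (2630*839 + (138/7 - 30)) + 1/3717 = (2206570 - 72/7) + 1/3717 = 15445918/7 + 1/3717 = 8201782459/3717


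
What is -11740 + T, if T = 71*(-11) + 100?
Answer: -12421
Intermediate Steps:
T = -681 (T = -781 + 100 = -681)
-11740 + T = -11740 - 681 = -12421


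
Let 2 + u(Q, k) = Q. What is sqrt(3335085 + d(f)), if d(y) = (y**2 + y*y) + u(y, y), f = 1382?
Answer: sqrt(7156313) ≈ 2675.1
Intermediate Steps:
u(Q, k) = -2 + Q
d(y) = -2 + y + 2*y**2 (d(y) = (y**2 + y*y) + (-2 + y) = (y**2 + y**2) + (-2 + y) = 2*y**2 + (-2 + y) = -2 + y + 2*y**2)
sqrt(3335085 + d(f)) = sqrt(3335085 + (-2 + 1382 + 2*1382**2)) = sqrt(3335085 + (-2 + 1382 + 2*1909924)) = sqrt(3335085 + (-2 + 1382 + 3819848)) = sqrt(3335085 + 3821228) = sqrt(7156313)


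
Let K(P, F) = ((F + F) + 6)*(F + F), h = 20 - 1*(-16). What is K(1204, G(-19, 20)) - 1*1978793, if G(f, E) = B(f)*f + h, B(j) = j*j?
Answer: 184152647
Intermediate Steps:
h = 36 (h = 20 + 16 = 36)
B(j) = j**2
G(f, E) = 36 + f**3 (G(f, E) = f**2*f + 36 = f**3 + 36 = 36 + f**3)
K(P, F) = 2*F*(6 + 2*F) (K(P, F) = (2*F + 6)*(2*F) = (6 + 2*F)*(2*F) = 2*F*(6 + 2*F))
K(1204, G(-19, 20)) - 1*1978793 = 4*(36 + (-19)**3)*(3 + (36 + (-19)**3)) - 1*1978793 = 4*(36 - 6859)*(3 + (36 - 6859)) - 1978793 = 4*(-6823)*(3 - 6823) - 1978793 = 4*(-6823)*(-6820) - 1978793 = 186131440 - 1978793 = 184152647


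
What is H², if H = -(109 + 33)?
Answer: 20164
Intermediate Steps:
H = -142 (H = -1*142 = -142)
H² = (-142)² = 20164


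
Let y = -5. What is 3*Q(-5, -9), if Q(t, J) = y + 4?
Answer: -3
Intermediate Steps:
Q(t, J) = -1 (Q(t, J) = -5 + 4 = -1)
3*Q(-5, -9) = 3*(-1) = -3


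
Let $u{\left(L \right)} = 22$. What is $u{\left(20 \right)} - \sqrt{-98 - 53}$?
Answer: $22 - i \sqrt{151} \approx 22.0 - 12.288 i$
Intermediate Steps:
$u{\left(20 \right)} - \sqrt{-98 - 53} = 22 - \sqrt{-98 - 53} = 22 - \sqrt{-151} = 22 - i \sqrt{151}$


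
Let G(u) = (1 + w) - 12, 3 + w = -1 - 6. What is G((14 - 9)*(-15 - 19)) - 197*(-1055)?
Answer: 207814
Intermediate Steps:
w = -10 (w = -3 + (-1 - 6) = -3 - 7 = -10)
G(u) = -21 (G(u) = (1 - 10) - 12 = -9 - 12 = -21)
G((14 - 9)*(-15 - 19)) - 197*(-1055) = -21 - 197*(-1055) = -21 + 207835 = 207814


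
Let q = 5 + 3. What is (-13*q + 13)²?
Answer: 8281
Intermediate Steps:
q = 8
(-13*q + 13)² = (-13*8 + 13)² = (-104 + 13)² = (-91)² = 8281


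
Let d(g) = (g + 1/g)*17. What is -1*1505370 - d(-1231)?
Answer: -1827349316/1231 ≈ -1.4844e+6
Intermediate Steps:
d(g) = 17*g + 17/g
-1*1505370 - d(-1231) = -1*1505370 - (17*(-1231) + 17/(-1231)) = -1505370 - (-20927 + 17*(-1/1231)) = -1505370 - (-20927 - 17/1231) = -1505370 - 1*(-25761154/1231) = -1505370 + 25761154/1231 = -1827349316/1231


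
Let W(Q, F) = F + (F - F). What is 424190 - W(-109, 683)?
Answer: 423507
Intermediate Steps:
W(Q, F) = F (W(Q, F) = F + 0 = F)
424190 - W(-109, 683) = 424190 - 1*683 = 424190 - 683 = 423507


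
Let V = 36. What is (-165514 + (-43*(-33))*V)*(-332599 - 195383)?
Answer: 60416980260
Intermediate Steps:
(-165514 + (-43*(-33))*V)*(-332599 - 195383) = (-165514 - 43*(-33)*36)*(-332599 - 195383) = (-165514 + 1419*36)*(-527982) = (-165514 + 51084)*(-527982) = -114430*(-527982) = 60416980260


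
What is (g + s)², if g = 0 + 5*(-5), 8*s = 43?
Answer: 24649/64 ≈ 385.14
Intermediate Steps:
s = 43/8 (s = (⅛)*43 = 43/8 ≈ 5.3750)
g = -25 (g = 0 - 25 = -25)
(g + s)² = (-25 + 43/8)² = (-157/8)² = 24649/64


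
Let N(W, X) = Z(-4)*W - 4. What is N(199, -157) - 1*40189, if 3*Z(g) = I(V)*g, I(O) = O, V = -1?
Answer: -119783/3 ≈ -39928.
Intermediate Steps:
Z(g) = -g/3 (Z(g) = (-g)/3 = -g/3)
N(W, X) = -4 + 4*W/3 (N(W, X) = (-⅓*(-4))*W - 4 = 4*W/3 - 4 = -4 + 4*W/3)
N(199, -157) - 1*40189 = (-4 + (4/3)*199) - 1*40189 = (-4 + 796/3) - 40189 = 784/3 - 40189 = -119783/3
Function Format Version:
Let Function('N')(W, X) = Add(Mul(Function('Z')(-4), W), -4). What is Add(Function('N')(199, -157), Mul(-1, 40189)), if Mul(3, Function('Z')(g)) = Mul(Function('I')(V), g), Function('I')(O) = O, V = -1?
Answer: Rational(-119783, 3) ≈ -39928.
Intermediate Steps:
Function('Z')(g) = Mul(Rational(-1, 3), g) (Function('Z')(g) = Mul(Rational(1, 3), Mul(-1, g)) = Mul(Rational(-1, 3), g))
Function('N')(W, X) = Add(-4, Mul(Rational(4, 3), W)) (Function('N')(W, X) = Add(Mul(Mul(Rational(-1, 3), -4), W), -4) = Add(Mul(Rational(4, 3), W), -4) = Add(-4, Mul(Rational(4, 3), W)))
Add(Function('N')(199, -157), Mul(-1, 40189)) = Add(Add(-4, Mul(Rational(4, 3), 199)), Mul(-1, 40189)) = Add(Add(-4, Rational(796, 3)), -40189) = Add(Rational(784, 3), -40189) = Rational(-119783, 3)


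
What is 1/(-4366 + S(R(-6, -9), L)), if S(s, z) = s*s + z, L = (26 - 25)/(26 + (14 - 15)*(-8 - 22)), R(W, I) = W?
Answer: -56/242479 ≈ -0.00023095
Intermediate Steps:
L = 1/56 (L = 1/(26 - 1*(-30)) = 1/(26 + 30) = 1/56 ≈ 0.017857)
S(s, z) = z + s**2 (S(s, z) = s**2 + z = z + s**2)
1/(-4366 + S(R(-6, -9), L)) = 1/(-4366 + (1/56 + (-6)**2)) = 1/(-4366 + (1/56 + 36)) = 1/(-4366 + 2017/56) = 1/(-242479/56) = -56/242479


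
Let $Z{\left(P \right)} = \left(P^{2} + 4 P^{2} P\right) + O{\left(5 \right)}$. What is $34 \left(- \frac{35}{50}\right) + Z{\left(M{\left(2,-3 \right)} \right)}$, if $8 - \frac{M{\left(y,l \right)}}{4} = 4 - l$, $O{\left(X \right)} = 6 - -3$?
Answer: $\frac{1286}{5} \approx 257.2$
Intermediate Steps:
$O{\left(X \right)} = 9$ ($O{\left(X \right)} = 6 + 3 = 9$)
$M{\left(y,l \right)} = 16 + 4 l$ ($M{\left(y,l \right)} = 32 - 4 \left(4 - l\right) = 32 + \left(-16 + 4 l\right) = 16 + 4 l$)
$Z{\left(P \right)} = 9 + P^{2} + 4 P^{3}$ ($Z{\left(P \right)} = \left(P^{2} + 4 P^{2} P\right) + 9 = \left(P^{2} + 4 P^{3}\right) + 9 = 9 + P^{2} + 4 P^{3}$)
$34 \left(- \frac{35}{50}\right) + Z{\left(M{\left(2,-3 \right)} \right)} = 34 \left(- \frac{35}{50}\right) + \left(9 + \left(16 + 4 \left(-3\right)\right)^{2} + 4 \left(16 + 4 \left(-3\right)\right)^{3}\right) = 34 \left(\left(-35\right) \frac{1}{50}\right) + \left(9 + \left(16 - 12\right)^{2} + 4 \left(16 - 12\right)^{3}\right) = 34 \left(- \frac{7}{10}\right) + \left(9 + 4^{2} + 4 \cdot 4^{3}\right) = - \frac{119}{5} + \left(9 + 16 + 4 \cdot 64\right) = - \frac{119}{5} + \left(9 + 16 + 256\right) = - \frac{119}{5} + 281 = \frac{1286}{5}$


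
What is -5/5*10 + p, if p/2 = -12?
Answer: -34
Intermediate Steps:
p = -24 (p = 2*(-12) = -24)
-5/5*10 + p = -5/5*10 - 24 = -5*1/5*10 - 24 = -1*10 - 24 = -10 - 24 = -34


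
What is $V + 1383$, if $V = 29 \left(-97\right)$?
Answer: $-1430$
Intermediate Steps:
$V = -2813$
$V + 1383 = -2813 + 1383 = -1430$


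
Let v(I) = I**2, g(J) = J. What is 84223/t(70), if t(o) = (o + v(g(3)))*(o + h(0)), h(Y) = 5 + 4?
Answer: 84223/6241 ≈ 13.495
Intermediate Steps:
h(Y) = 9
t(o) = (9 + o)**2 (t(o) = (o + 3**2)*(o + 9) = (o + 9)*(9 + o) = (9 + o)*(9 + o) = (9 + o)**2)
84223/t(70) = 84223/(81 + 70**2 + 18*70) = 84223/(81 + 4900 + 1260) = 84223/6241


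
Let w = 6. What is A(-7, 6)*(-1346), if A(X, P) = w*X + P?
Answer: 48456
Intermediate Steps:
A(X, P) = P + 6*X (A(X, P) = 6*X + P = P + 6*X)
A(-7, 6)*(-1346) = (6 + 6*(-7))*(-1346) = (6 - 42)*(-1346) = -36*(-1346) = 48456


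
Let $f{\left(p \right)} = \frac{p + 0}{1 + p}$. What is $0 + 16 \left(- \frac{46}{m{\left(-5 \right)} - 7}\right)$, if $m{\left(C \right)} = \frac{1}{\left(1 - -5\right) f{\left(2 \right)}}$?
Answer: $\frac{2944}{27} \approx 109.04$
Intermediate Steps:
$f{\left(p \right)} = \frac{p}{1 + p}$
$m{\left(C \right)} = \frac{1}{4}$ ($m{\left(C \right)} = \frac{1}{\left(1 - -5\right) \frac{2}{1 + 2}} = \frac{1}{\left(1 + 5\right) \frac{2}{3}} = \frac{1}{6 \cdot 2 \cdot \frac{1}{3}} = \frac{1}{6 \cdot \frac{2}{3}} = \frac{1}{6} \cdot \frac{3}{2} = \frac{1}{4}$)
$0 + 16 \left(- \frac{46}{m{\left(-5 \right)} - 7}\right) = 0 + 16 \left(- \frac{46}{\frac{1}{4} - 7}\right) = 0 + 16 \left(- \frac{46}{- \frac{27}{4}}\right) = 0 + 16 \left(\left(-46\right) \left(- \frac{4}{27}\right)\right) = 0 + 16 \cdot \frac{184}{27} = 0 + \frac{2944}{27} = \frac{2944}{27}$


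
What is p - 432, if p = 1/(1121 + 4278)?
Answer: -2332367/5399 ≈ -432.00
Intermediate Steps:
p = 1/5399 ≈ 0.00018522
p - 432 = 1/5399 - 432 = -2332367/5399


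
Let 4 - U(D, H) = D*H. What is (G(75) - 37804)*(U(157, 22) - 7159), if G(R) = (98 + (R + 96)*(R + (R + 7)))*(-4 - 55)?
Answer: 17266773431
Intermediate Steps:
U(D, H) = 4 - D*H
G(R) = -5782 - 59*(7 + 2*R)*(96 + R) (G(R) = (98 + (96 + R)*(R + (7 + R)))*(-59) = (98 + (96 + R)*(7 + 2*R))*(-59) = (98 + (7 + 2*R)*(96 + R))*(-59) = -5782 - 59*(7 + 2*R)*(96 + R))
(G(75) - 37804)*(U(157, 22) - 7159) = ((-45430 - 11741*75 - 118*75²) - 37804)*((4 - 1*157*22) - 7159) = ((-45430 - 880575 - 118*5625) - 37804)*((4 - 3454) - 7159) = ((-45430 - 880575 - 663750) - 37804)*(-3450 - 7159) = (-1589755 - 37804)*(-10609) = -1627559*(-10609) = 17266773431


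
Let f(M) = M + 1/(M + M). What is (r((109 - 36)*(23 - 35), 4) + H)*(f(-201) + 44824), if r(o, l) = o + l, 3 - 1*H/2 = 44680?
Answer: -809257069285/201 ≈ -4.0262e+9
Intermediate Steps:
H = -89354 (H = 6 - 2*44680 = 6 - 89360 = -89354)
f(M) = M + 1/(2*M)
r(o, l) = l + o
(r((109 - 36)*(23 - 35), 4) + H)*(f(-201) + 44824) = ((4 + (109 - 36)*(23 - 35)) - 89354)*((-201 + (1/2)/(-201)) + 44824) = ((4 + 73*(-12)) - 89354)*((-201 + (1/2)*(-1/201)) + 44824) = ((4 - 876) - 89354)*((-201 - 1/402) + 44824) = (-872 - 89354)*(-80803/402 + 44824) = -90226*17938445/402 = -809257069285/201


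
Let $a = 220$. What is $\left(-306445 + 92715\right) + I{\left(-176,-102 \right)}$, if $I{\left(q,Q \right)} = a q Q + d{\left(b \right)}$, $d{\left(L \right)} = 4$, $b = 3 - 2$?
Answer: $3735714$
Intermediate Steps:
$b = 1$
$I{\left(q,Q \right)} = 4 + 220 Q q$ ($I{\left(q,Q \right)} = 220 q Q + 4 = 220 Q q + 4 = 4 + 220 Q q$)
$\left(-306445 + 92715\right) + I{\left(-176,-102 \right)} = \left(-306445 + 92715\right) + \left(4 + 220 \left(-102\right) \left(-176\right)\right) = -213730 + \left(4 + 3949440\right) = -213730 + 3949444 = 3735714$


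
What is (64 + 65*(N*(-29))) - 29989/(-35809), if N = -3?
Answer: 204821660/35809 ≈ 5719.8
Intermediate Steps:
(64 + 65*(N*(-29))) - 29989/(-35809) = (64 + 65*(-3*(-29))) - 29989/(-35809) = (64 + 65*87) - 29989*(-1)/35809 = (64 + 5655) - 1*(-29989/35809) = 5719 + 29989/35809 = 204821660/35809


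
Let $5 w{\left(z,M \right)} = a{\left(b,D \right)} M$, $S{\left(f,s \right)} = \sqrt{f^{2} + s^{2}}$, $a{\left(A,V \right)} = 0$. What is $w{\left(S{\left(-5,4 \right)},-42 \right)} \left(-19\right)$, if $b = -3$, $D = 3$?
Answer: $0$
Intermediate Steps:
$w{\left(z,M \right)} = 0$ ($w{\left(z,M \right)} = \frac{0 M}{5} = \frac{1}{5} \cdot 0 = 0$)
$w{\left(S{\left(-5,4 \right)},-42 \right)} \left(-19\right) = 0 \left(-19\right) = 0$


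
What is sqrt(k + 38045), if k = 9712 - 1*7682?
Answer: 5*sqrt(1603) ≈ 200.19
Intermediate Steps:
k = 2030 (k = 9712 - 7682 = 2030)
sqrt(k + 38045) = sqrt(2030 + 38045) = sqrt(40075) = 5*sqrt(1603)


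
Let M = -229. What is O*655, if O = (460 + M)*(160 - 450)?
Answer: -43878450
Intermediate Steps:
O = -66990 (O = (460 - 229)*(160 - 450) = 231*(-290) = -66990)
O*655 = -66990*655 = -43878450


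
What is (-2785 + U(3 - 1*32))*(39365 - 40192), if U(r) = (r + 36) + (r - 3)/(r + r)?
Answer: 66611542/29 ≈ 2.2969e+6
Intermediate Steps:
U(r) = 36 + r + (-3 + r)/(2*r) (U(r) = (36 + r) + (-3 + r)/((2*r)) = (36 + r) + (-3 + r)*(1/(2*r)) = (36 + r) + (-3 + r)/(2*r) = 36 + r + (-3 + r)/(2*r))
(-2785 + U(3 - 1*32))*(39365 - 40192) = (-2785 + (73/2 + (3 - 1*32) - 3/(2*(3 - 1*32))))*(39365 - 40192) = (-2785 + (73/2 + (3 - 32) - 3/(2*(3 - 32))))*(-827) = (-2785 + (73/2 - 29 - 3/2/(-29)))*(-827) = (-2785 + (73/2 - 29 - 3/2*(-1/29)))*(-827) = (-2785 + (73/2 - 29 + 3/58))*(-827) = (-2785 + 219/29)*(-827) = -80546/29*(-827) = 66611542/29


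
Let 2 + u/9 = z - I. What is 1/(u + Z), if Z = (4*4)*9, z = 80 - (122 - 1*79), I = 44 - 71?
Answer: 1/702 ≈ 0.0014245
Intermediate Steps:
I = -27
z = 37 (z = 80 - (122 - 79) = 80 - 1*43 = 80 - 43 = 37)
u = 558 (u = -18 + 9*(37 - 1*(-27)) = -18 + 9*(37 + 27) = -18 + 9*64 = -18 + 576 = 558)
Z = 144 (Z = 16*9 = 144)
1/(u + Z) = 1/(558 + 144) = 1/702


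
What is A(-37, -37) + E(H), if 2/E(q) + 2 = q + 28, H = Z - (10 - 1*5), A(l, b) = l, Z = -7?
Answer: -258/7 ≈ -36.857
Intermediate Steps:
H = -12 (H = -7 - (10 - 1*5) = -7 - (10 - 5) = -7 - 1*5 = -7 - 5 = -12)
E(q) = 2/(26 + q) (E(q) = 2/(-2 + (q + 28)) = 2/(-2 + (28 + q)) = 2/(26 + q))
A(-37, -37) + E(H) = -37 + 2/(26 - 12) = -37 + 2/14 = -37 + 2*(1/14) = -37 + 1/7 = -258/7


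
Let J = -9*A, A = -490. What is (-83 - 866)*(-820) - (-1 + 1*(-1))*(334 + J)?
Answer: 787668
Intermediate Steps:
J = 4410 (J = -9*(-490) = 4410)
(-83 - 866)*(-820) - (-1 + 1*(-1))*(334 + J) = (-83 - 866)*(-820) - (-1 + 1*(-1))*(334 + 4410) = -949*(-820) - (-1 - 1)*4744 = 778180 - (-2)*4744 = 778180 - 1*(-9488) = 778180 + 9488 = 787668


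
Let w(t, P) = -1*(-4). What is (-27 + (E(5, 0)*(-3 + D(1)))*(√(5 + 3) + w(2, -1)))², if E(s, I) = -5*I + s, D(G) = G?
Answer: 5289 + 2680*√2 ≈ 9079.1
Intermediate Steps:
w(t, P) = 4
E(s, I) = s - 5*I
(-27 + (E(5, 0)*(-3 + D(1)))*(√(5 + 3) + w(2, -1)))² = (-27 + ((5 - 5*0)*(-3 + 1))*(√(5 + 3) + 4))² = (-27 + ((5 + 0)*(-2))*(√8 + 4))² = (-27 + (5*(-2))*(2*√2 + 4))² = (-27 - 10*(4 + 2*√2))² = (-27 + (-40 - 20*√2))² = (-67 - 20*√2)²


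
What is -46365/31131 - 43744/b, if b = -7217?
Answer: 342392753/74890809 ≈ 4.5719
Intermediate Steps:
-46365/31131 - 43744/b = -46365/31131 - 43744/(-7217) = -46365*1/31131 - 43744*(-1/7217) = -15455/10377 + 43744/7217 = 342392753/74890809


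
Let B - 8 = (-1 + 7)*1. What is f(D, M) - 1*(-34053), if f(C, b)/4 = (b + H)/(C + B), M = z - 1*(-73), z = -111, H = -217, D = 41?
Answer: 374379/11 ≈ 34034.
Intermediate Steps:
B = 14 (B = 8 + (-1 + 7)*1 = 8 + 6*1 = 8 + 6 = 14)
M = -38 (M = -111 - 1*(-73) = -111 + 73 = -38)
f(C, b) = 4*(-217 + b)/(14 + C) (f(C, b) = 4*((b - 217)/(C + 14)) = 4*((-217 + b)/(14 + C)) = 4*(-217 + b)/(14 + C))
f(D, M) - 1*(-34053) = 4*(-217 - 38)/(14 + 41) - 1*(-34053) = 4*(-255)/55 + 34053 = 4*(1/55)*(-255) + 34053 = -204/11 + 34053 = 374379/11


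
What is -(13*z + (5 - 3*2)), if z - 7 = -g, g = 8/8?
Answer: -77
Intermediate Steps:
g = 1 (g = 8*(⅛) = 1)
z = 6 (z = 7 - 1*1 = 7 - 1 = 6)
-(13*z + (5 - 3*2)) = -(13*6 + (5 - 3*2)) = -(78 + (5 - 6)) = -(78 - 1) = -1*77 = -77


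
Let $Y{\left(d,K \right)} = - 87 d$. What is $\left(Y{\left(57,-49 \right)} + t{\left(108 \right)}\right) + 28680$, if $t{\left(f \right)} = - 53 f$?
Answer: $17997$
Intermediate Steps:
$\left(Y{\left(57,-49 \right)} + t{\left(108 \right)}\right) + 28680 = \left(\left(-87\right) 57 - 5724\right) + 28680 = \left(-4959 - 5724\right) + 28680 = -10683 + 28680 = 17997$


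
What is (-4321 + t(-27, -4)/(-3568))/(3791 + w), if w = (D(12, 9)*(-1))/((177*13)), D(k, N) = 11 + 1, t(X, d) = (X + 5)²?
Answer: -2956365451/2593662156 ≈ -1.1398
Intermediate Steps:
t(X, d) = (5 + X)²
D(k, N) = 12
w = -4/767 (w = (12*(-1))/((177*13)) = -12/2301 = -12*1/2301 = -4/767 ≈ -0.0052151)
(-4321 + t(-27, -4)/(-3568))/(3791 + w) = (-4321 + (5 - 27)²/(-3568))/(3791 - 4/767) = (-4321 + (-22)²*(-1/3568))/(2907693/767) = (-4321 + 484*(-1/3568))*(767/2907693) = (-4321 - 121/892)*(767/2907693) = -3854453/892*767/2907693 = -2956365451/2593662156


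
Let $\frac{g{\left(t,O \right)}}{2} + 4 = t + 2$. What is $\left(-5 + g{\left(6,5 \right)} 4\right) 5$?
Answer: $135$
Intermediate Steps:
$g{\left(t,O \right)} = -4 + 2 t$ ($g{\left(t,O \right)} = -8 + 2 \left(t + 2\right) = -8 + 2 \left(2 + t\right) = -8 + \left(4 + 2 t\right) = -4 + 2 t$)
$\left(-5 + g{\left(6,5 \right)} 4\right) 5 = \left(-5 + \left(-4 + 2 \cdot 6\right) 4\right) 5 = \left(-5 + \left(-4 + 12\right) 4\right) 5 = \left(-5 + 8 \cdot 4\right) 5 = \left(-5 + 32\right) 5 = 27 \cdot 5 = 135$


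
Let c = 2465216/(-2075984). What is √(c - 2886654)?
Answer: I*√48596271413255578/129749 ≈ 1699.0*I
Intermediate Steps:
c = -154076/129749 (c = 2465216*(-1/2075984) = -154076/129749 ≈ -1.1875)
√(c - 2886654) = √(-154076/129749 - 2886654) = √(-374540623922/129749) = I*√48596271413255578/129749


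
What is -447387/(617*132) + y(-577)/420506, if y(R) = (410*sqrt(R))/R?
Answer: -149129/27148 - 205*I*sqrt(577)/121315981 ≈ -5.4932 - 4.059e-5*I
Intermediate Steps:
y(R) = 410/sqrt(R)
-447387/(617*132) + y(-577)/420506 = -447387/(617*132) + (410/sqrt(-577))/420506 = -447387/81444 + (410*(-I*sqrt(577)/577))*(1/420506) = -447387*1/81444 - 410*I*sqrt(577)/577*(1/420506) = -149129/27148 - 205*I*sqrt(577)/121315981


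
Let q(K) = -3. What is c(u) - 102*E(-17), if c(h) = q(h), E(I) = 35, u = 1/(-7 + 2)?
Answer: -3573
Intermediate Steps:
u = -⅕ (u = 1/(-5) = -⅕ ≈ -0.20000)
c(h) = -3
c(u) - 102*E(-17) = -3 - 102*35 = -3 - 3570 = -3573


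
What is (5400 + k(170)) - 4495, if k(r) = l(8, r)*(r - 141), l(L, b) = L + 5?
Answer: 1282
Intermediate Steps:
l(L, b) = 5 + L
k(r) = -1833 + 13*r (k(r) = (5 + 8)*(r - 141) = 13*(-141 + r) = -1833 + 13*r)
(5400 + k(170)) - 4495 = (5400 + (-1833 + 13*170)) - 4495 = (5400 + (-1833 + 2210)) - 4495 = (5400 + 377) - 4495 = 5777 - 4495 = 1282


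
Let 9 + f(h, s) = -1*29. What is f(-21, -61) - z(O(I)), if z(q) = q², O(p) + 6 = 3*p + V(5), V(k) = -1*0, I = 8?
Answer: -362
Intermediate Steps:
V(k) = 0
f(h, s) = -38 (f(h, s) = -9 - 1*29 = -9 - 29 = -38)
O(p) = -6 + 3*p (O(p) = -6 + (3*p + 0) = -6 + 3*p)
f(-21, -61) - z(O(I)) = -38 - (-6 + 3*8)² = -38 - (-6 + 24)² = -38 - 1*18² = -38 - 1*324 = -38 - 324 = -362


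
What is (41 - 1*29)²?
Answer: 144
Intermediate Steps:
(41 - 1*29)² = (41 - 29)² = 12² = 144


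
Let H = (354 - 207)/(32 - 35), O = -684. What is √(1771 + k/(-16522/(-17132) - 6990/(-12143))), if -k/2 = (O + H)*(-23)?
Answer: 13*I*√3055496705364409297/160189663 ≈ 141.86*I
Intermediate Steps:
H = -49 (H = 147/(-3) = 147*(-⅓) = -49)
k = -33718 (k = -2*(-684 - 49)*(-23) = -(-1466)*(-23) = -2*16859 = -33718)
√(1771 + k/(-16522/(-17132) - 6990/(-12143))) = √(1771 - 33718/(-16522/(-17132) - 6990/(-12143))) = √(1771 - 33718/(-16522*(-1/17132) - 6990*(-1/12143))) = √(1771 - 33718/(8261/8566 + 6990/12143)) = √(1771 - 33718/160189663/104016938) = √(1771 - 33718*104016938/160189663) = √(1771 - 3507243115484/160189663) = √(-3223547222311/160189663) = 13*I*√3055496705364409297/160189663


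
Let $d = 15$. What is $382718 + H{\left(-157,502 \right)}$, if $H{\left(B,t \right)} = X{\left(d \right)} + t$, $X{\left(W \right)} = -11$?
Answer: $383209$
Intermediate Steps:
$H{\left(B,t \right)} = -11 + t$
$382718 + H{\left(-157,502 \right)} = 382718 + \left(-11 + 502\right) = 382718 + 491 = 383209$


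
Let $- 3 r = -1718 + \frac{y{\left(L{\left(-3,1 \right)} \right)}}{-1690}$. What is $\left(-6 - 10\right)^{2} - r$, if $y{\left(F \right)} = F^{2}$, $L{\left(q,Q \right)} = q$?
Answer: $- \frac{1605509}{5070} \approx -316.67$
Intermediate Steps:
$r = \frac{2903429}{5070}$ ($r = - \frac{-1718 + \frac{\left(-3\right)^{2}}{-1690}}{3} = - \frac{-1718 + 9 \left(- \frac{1}{1690}\right)}{3} = - \frac{-1718 - \frac{9}{1690}}{3} = \left(- \frac{1}{3}\right) \left(- \frac{2903429}{1690}\right) = \frac{2903429}{5070} \approx 572.67$)
$\left(-6 - 10\right)^{2} - r = \left(-6 - 10\right)^{2} - \frac{2903429}{5070} = \left(-16\right)^{2} - \frac{2903429}{5070} = 256 - \frac{2903429}{5070} = - \frac{1605509}{5070}$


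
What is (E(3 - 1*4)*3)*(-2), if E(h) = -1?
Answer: 6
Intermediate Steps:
(E(3 - 1*4)*3)*(-2) = -1*3*(-2) = -3*(-2) = 6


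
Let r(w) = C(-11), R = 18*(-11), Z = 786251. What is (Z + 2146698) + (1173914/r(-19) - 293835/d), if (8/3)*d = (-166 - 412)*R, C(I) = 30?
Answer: 425169848654/143055 ≈ 2.9721e+6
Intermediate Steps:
R = -198
r(w) = 30
d = 85833/2 (d = 3*((-166 - 412)*(-198))/8 = 3*(-578*(-198))/8 = (3/8)*114444 = 85833/2 ≈ 42917.)
(Z + 2146698) + (1173914/r(-19) - 293835/d) = (786251 + 2146698) + (1173914/30 - 293835/85833/2) = 2932949 + (1173914*(1/30) - 293835*2/85833) = 2932949 + (586957/15 - 195890/28611) = 2932949 + 5596829459/143055 = 425169848654/143055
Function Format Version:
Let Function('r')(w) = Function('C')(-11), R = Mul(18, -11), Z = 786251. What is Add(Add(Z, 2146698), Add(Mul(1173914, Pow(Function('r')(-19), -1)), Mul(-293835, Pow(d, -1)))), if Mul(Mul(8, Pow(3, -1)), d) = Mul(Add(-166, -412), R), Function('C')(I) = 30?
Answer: Rational(425169848654, 143055) ≈ 2.9721e+6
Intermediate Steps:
R = -198
Function('r')(w) = 30
d = Rational(85833, 2) (d = Mul(Rational(3, 8), Mul(Add(-166, -412), -198)) = Mul(Rational(3, 8), Mul(-578, -198)) = Mul(Rational(3, 8), 114444) = Rational(85833, 2) ≈ 42917.)
Add(Add(Z, 2146698), Add(Mul(1173914, Pow(Function('r')(-19), -1)), Mul(-293835, Pow(d, -1)))) = Add(Add(786251, 2146698), Add(Mul(1173914, Pow(30, -1)), Mul(-293835, Pow(Rational(85833, 2), -1)))) = Add(2932949, Add(Mul(1173914, Rational(1, 30)), Mul(-293835, Rational(2, 85833)))) = Add(2932949, Add(Rational(586957, 15), Rational(-195890, 28611))) = Add(2932949, Rational(5596829459, 143055)) = Rational(425169848654, 143055)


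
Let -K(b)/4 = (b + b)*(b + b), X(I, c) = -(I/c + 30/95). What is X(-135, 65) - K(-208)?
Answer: 170979763/247 ≈ 6.9223e+5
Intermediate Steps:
X(I, c) = -6/19 - I/c (X(I, c) = -(I/c + 30*(1/95)) = -(I/c + 6/19) = -(6/19 + I/c) = -6/19 - I/c)
K(b) = -16*b² (K(b) = -4*(b + b)*(b + b) = -4*2*b*2*b = -16*b²)
X(-135, 65) - K(-208) = (-6/19 - 1*(-135)/65) - (-16)*(-208)² = (-6/19 - 1*(-135)*1/65) - (-16)*43264 = (-6/19 + 27/13) - 1*(-692224) = 435/247 + 692224 = 170979763/247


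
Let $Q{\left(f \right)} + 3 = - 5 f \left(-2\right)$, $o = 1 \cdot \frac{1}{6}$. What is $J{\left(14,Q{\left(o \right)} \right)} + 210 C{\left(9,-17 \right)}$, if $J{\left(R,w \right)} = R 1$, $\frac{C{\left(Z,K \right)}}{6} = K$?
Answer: $-21406$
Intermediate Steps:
$C{\left(Z,K \right)} = 6 K$
$o = \frac{1}{6}$ ($o = 1 \cdot \frac{1}{6} = \frac{1}{6} \approx 0.16667$)
$Q{\left(f \right)} = -3 + 10 f$ ($Q{\left(f \right)} = -3 + - 5 f \left(-2\right) = -3 + 10 f$)
$J{\left(R,w \right)} = R$
$J{\left(14,Q{\left(o \right)} \right)} + 210 C{\left(9,-17 \right)} = 14 + 210 \cdot 6 \left(-17\right) = 14 + 210 \left(-102\right) = 14 - 21420 = -21406$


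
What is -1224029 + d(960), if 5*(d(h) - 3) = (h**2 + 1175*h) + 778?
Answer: -4069752/5 ≈ -8.1395e+5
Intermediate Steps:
d(h) = 793/5 + 235*h + h**2/5 (d(h) = 3 + ((h**2 + 1175*h) + 778)/5 = 3 + (778 + h**2 + 1175*h)/5 = 3 + (778/5 + 235*h + h**2/5) = 793/5 + 235*h + h**2/5)
-1224029 + d(960) = -1224029 + (793/5 + 235*960 + (1/5)*960**2) = -1224029 + (793/5 + 225600 + (1/5)*921600) = -1224029 + (793/5 + 225600 + 184320) = -1224029 + 2050393/5 = -4069752/5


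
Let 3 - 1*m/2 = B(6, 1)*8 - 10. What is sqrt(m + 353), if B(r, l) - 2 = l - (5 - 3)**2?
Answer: sqrt(395) ≈ 19.875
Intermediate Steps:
B(r, l) = -2 + l (B(r, l) = 2 + (l - (5 - 3)**2) = 2 + (l - 1*2**2) = 2 + (l - 1*4) = 2 + (l - 4) = 2 + (-4 + l) = -2 + l)
m = 42 (m = 6 - 2*((-2 + 1)*8 - 10) = 6 - 2*(-1*8 - 10) = 6 - 2*(-8 - 10) = 6 - 2*(-18) = 6 + 36 = 42)
sqrt(m + 353) = sqrt(42 + 353) = sqrt(395)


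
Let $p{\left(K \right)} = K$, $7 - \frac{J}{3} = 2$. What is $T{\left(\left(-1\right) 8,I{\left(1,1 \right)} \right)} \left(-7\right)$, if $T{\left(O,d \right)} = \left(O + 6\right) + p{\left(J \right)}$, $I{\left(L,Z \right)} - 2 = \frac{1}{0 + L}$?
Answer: $-91$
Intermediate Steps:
$J = 15$ ($J = 21 - 6 = 15$)
$I{\left(L,Z \right)} = 2 + \frac{1}{L}$ ($I{\left(L,Z \right)} = 2 + \frac{1}{0 + L} = 2 + \frac{1}{L}$)
$T{\left(O,d \right)} = 21 + O$ ($T{\left(O,d \right)} = \left(O + 6\right) + 15 = \left(6 + O\right) + 15 = 21 + O$)
$T{\left(\left(-1\right) 8,I{\left(1,1 \right)} \right)} \left(-7\right) = \left(21 - 8\right) \left(-7\right) = 13 \left(-7\right) = -91$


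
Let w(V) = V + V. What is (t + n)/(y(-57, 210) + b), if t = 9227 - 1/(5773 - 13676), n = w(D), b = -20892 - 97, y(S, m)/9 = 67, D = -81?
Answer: -35820348/80555279 ≈ -0.44467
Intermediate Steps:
y(S, m) = 603 (y(S, m) = 9*67 = 603)
w(V) = 2*V
b = -20989
n = -162 (n = 2*(-81) = -162)
t = 72920982/7903 (t = 9227 - 1/(-7903) = 9227 - 1*(-1/7903) = 9227 + 1/7903 = 72920982/7903 ≈ 9227.0)
(t + n)/(y(-57, 210) + b) = (72920982/7903 - 162)/(603 - 20989) = (71640696/7903)/(-20386) = (71640696/7903)*(-1/20386) = -35820348/80555279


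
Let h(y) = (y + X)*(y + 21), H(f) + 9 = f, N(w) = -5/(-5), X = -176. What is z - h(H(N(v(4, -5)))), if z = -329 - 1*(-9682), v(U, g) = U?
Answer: 11745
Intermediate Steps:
N(w) = 1 (N(w) = -5*(-⅕) = 1)
H(f) = -9 + f
h(y) = (-176 + y)*(21 + y) (h(y) = (y - 176)*(y + 21) = (-176 + y)*(21 + y))
z = 9353 (z = -329 + 9682 = 9353)
z - h(H(N(v(4, -5)))) = 9353 - (-3696 + (-9 + 1)² - 155*(-9 + 1)) = 9353 - (-3696 + (-8)² - 155*(-8)) = 9353 - (-3696 + 64 + 1240) = 9353 - 1*(-2392) = 9353 + 2392 = 11745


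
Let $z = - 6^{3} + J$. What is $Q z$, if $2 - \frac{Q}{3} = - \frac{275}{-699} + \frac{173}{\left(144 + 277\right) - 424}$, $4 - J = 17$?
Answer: $- \frac{9487928}{233} \approx -40721.0$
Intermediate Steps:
$J = -13$ ($J = 4 - 17 = -13$)
$Q = \frac{41432}{233}$ ($Q = 6 - 3 \left(- \frac{275}{-699} + \frac{173}{\left(144 + 277\right) - 424}\right) = 6 - 3 \left(\left(-275\right) \left(- \frac{1}{699}\right) + \frac{173}{421 - 424}\right) = 6 - 3 \left(\frac{275}{699} + \frac{173}{-3}\right) = 6 - 3 \left(\frac{275}{699} + 173 \left(- \frac{1}{3}\right)\right) = 6 - 3 \left(\frac{275}{699} - \frac{173}{3}\right) = 6 - - \frac{40034}{233} = 6 + \frac{40034}{233} = \frac{41432}{233} \approx 177.82$)
$z = -229$ ($z = - 6^{3} - 13 = \left(-1\right) 216 - 13 = -216 - 13 = -229$)
$Q z = \frac{41432}{233} \left(-229\right) = - \frac{9487928}{233}$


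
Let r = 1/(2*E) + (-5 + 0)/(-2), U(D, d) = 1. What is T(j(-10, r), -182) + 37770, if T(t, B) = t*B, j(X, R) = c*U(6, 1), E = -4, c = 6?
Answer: 36678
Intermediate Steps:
r = 19/8 (r = 1/(2*(-4)) + (-5 + 0)/(-2) = (1/2)*(-1/4) - 5*(-1/2) = -1/8 + 5/2 = 19/8 ≈ 2.3750)
j(X, R) = 6 (j(X, R) = 6*1 = 6)
T(t, B) = B*t
T(j(-10, r), -182) + 37770 = -182*6 + 37770 = -1092 + 37770 = 36678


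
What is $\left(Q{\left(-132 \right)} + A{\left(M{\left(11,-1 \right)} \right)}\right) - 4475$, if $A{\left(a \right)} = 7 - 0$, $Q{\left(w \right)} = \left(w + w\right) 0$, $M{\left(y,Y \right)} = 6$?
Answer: $-4468$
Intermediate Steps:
$Q{\left(w \right)} = 0$ ($Q{\left(w \right)} = 2 w 0 = 0$)
$A{\left(a \right)} = 7$ ($A{\left(a \right)} = 7 + 0 = 7$)
$\left(Q{\left(-132 \right)} + A{\left(M{\left(11,-1 \right)} \right)}\right) - 4475 = \left(0 + 7\right) - 4475 = 7 - 4475 = -4468$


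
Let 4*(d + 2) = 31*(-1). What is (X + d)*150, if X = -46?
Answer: -16725/2 ≈ -8362.5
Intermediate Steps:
d = -39/4 (d = -2 + (31*(-1))/4 = -2 + (¼)*(-31) = -2 - 31/4 = -39/4 ≈ -9.7500)
(X + d)*150 = (-46 - 39/4)*150 = -223/4*150 = -16725/2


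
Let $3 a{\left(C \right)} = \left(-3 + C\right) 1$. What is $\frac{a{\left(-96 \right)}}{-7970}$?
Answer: $\frac{33}{7970} \approx 0.0041405$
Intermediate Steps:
$a{\left(C \right)} = -1 + \frac{C}{3}$ ($a{\left(C \right)} = \frac{\left(-3 + C\right) 1}{3} = \frac{-3 + C}{3} = -1 + \frac{C}{3}$)
$\frac{a{\left(-96 \right)}}{-7970} = \frac{-1 + \frac{1}{3} \left(-96\right)}{-7970} = \left(-1 - 32\right) \left(- \frac{1}{7970}\right) = \left(-33\right) \left(- \frac{1}{7970}\right) = \frac{33}{7970}$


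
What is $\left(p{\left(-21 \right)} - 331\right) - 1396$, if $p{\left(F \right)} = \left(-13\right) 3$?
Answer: $-1766$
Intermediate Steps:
$p{\left(F \right)} = -39$
$\left(p{\left(-21 \right)} - 331\right) - 1396 = \left(-39 - 331\right) - 1396 = -370 - 1396 = -1766$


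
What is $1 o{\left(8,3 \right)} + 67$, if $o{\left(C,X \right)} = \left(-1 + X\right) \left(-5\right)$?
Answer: $57$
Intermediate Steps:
$o{\left(C,X \right)} = 5 - 5 X$
$1 o{\left(8,3 \right)} + 67 = 1 \left(5 - 15\right) + 67 = 1 \left(-10\right) + 67 = -10 + 67 = 57$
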